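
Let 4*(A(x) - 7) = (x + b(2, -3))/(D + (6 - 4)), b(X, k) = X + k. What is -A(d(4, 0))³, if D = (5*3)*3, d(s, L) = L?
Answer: -2273930875/6644672 ≈ -342.22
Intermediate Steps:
D = 45 (D = 15*3 = 45)
A(x) = 1315/188 + x/188 (A(x) = 7 + ((x + (2 - 3))/(45 + (6 - 4)))/4 = 7 + ((x - 1)/(45 + 2))/4 = 7 + ((-1 + x)/47)/4 = 7 + ((-1 + x)*(1/47))/4 = 7 + (-1/47 + x/47)/4 = 7 + (-1/188 + x/188) = 1315/188 + x/188)
-A(d(4, 0))³ = -(1315/188 + (1/188)*0)³ = -(1315/188 + 0)³ = -(1315/188)³ = -1*2273930875/6644672 = -2273930875/6644672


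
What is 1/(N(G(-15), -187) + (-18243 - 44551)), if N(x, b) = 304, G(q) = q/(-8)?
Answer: -1/62490 ≈ -1.6003e-5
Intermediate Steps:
G(q) = -q/8 (G(q) = q*(-⅛) = -q/8)
1/(N(G(-15), -187) + (-18243 - 44551)) = 1/(304 + (-18243 - 44551)) = 1/(304 - 62794) = 1/(-62490) = -1/62490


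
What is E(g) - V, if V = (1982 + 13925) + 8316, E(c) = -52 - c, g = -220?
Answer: -24055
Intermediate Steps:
V = 24223 (V = 15907 + 8316 = 24223)
E(g) - V = (-52 - 1*(-220)) - 1*24223 = (-52 + 220) - 24223 = 168 - 24223 = -24055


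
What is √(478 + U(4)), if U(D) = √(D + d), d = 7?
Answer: √(478 + √11) ≈ 21.939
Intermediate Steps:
U(D) = √(7 + D) (U(D) = √(D + 7) = √(7 + D))
√(478 + U(4)) = √(478 + √(7 + 4)) = √(478 + √11)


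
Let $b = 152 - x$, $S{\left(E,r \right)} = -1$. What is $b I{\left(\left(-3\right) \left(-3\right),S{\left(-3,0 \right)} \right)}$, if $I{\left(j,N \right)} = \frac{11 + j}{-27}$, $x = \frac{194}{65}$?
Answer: $- \frac{38744}{351} \approx -110.38$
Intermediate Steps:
$x = \frac{194}{65}$ ($x = 194 \cdot \frac{1}{65} = \frac{194}{65} \approx 2.9846$)
$I{\left(j,N \right)} = - \frac{11}{27} - \frac{j}{27}$ ($I{\left(j,N \right)} = \left(11 + j\right) \left(- \frac{1}{27}\right) = - \frac{11}{27} - \frac{j}{27}$)
$b = \frac{9686}{65}$ ($b = 152 - \frac{194}{65} = \frac{9686}{65} \approx 149.02$)
$b I{\left(\left(-3\right) \left(-3\right),S{\left(-3,0 \right)} \right)} = \frac{9686 \left(- \frac{11}{27} - \frac{\left(-3\right) \left(-3\right)}{27}\right)}{65} = \frac{9686 \left(- \frac{11}{27} - \frac{1}{3}\right)}{65} = \frac{9686}{65} \left(- \frac{20}{27}\right) = - \frac{38744}{351}$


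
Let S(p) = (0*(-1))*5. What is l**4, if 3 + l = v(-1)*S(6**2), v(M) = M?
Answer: 81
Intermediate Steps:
S(p) = 0 (S(p) = 0*5 = 0)
l = -3 (l = -3 - 1*0 = -3 + 0 = -3)
l**4 = (-3)**4 = 81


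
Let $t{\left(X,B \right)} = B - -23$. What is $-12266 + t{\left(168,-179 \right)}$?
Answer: $-12422$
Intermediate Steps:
$t{\left(X,B \right)} = 23 + B$ ($t{\left(X,B \right)} = B + 23 = 23 + B$)
$-12266 + t{\left(168,-179 \right)} = -12266 + \left(23 - 179\right) = -12266 - 156 = -12422$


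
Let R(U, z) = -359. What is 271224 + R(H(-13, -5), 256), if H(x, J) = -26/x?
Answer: 270865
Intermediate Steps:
271224 + R(H(-13, -5), 256) = 271224 - 359 = 270865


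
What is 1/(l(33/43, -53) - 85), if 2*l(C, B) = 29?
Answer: -2/141 ≈ -0.014184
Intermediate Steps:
l(C, B) = 29/2 (l(C, B) = (½)*29 = 29/2)
1/(l(33/43, -53) - 85) = 1/(29/2 - 85) = 1/(-141/2) = -2/141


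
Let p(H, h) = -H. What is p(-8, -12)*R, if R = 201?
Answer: 1608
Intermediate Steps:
p(-8, -12)*R = -1*(-8)*201 = 8*201 = 1608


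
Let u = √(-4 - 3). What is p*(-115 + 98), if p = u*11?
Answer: -187*I*√7 ≈ -494.76*I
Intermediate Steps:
u = I*√7 (u = √(-7) = I*√7 ≈ 2.6458*I)
p = 11*I*√7 (p = (I*√7)*11 = 11*I*√7 ≈ 29.103*I)
p*(-115 + 98) = (11*I*√7)*(-115 + 98) = (11*I*√7)*(-17) = -187*I*√7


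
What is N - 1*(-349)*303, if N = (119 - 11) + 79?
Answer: 105934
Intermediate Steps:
N = 187 (N = 108 + 79 = 187)
N - 1*(-349)*303 = 187 - 1*(-349)*303 = 187 + 349*303 = 187 + 105747 = 105934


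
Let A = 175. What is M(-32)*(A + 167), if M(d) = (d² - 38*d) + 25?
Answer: 774630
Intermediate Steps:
M(d) = 25 + d² - 38*d
M(-32)*(A + 167) = (25 + (-32)² - 38*(-32))*(175 + 167) = (25 + 1024 + 1216)*342 = 2265*342 = 774630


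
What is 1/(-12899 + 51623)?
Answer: 1/38724 ≈ 2.5824e-5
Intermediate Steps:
1/(-12899 + 51623) = 1/38724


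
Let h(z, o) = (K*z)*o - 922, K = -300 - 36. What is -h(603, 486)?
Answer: 98468410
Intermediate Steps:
K = -336
h(z, o) = -922 - 336*o*z (h(z, o) = (-336*z)*o - 922 = -336*o*z - 922 = -922 - 336*o*z)
-h(603, 486) = -(-922 - 336*486*603) = -(-922 - 98467488) = -1*(-98468410) = 98468410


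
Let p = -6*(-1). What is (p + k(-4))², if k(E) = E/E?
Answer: 49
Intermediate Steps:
p = 6
k(E) = 1
(p + k(-4))² = (6 + 1)² = 7² = 49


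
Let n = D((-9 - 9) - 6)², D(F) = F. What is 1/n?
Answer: 1/576 ≈ 0.0017361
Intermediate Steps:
n = 576 (n = ((-9 - 9) - 6)² = (-18 - 6)² = (-24)² = 576)
1/n = 1/576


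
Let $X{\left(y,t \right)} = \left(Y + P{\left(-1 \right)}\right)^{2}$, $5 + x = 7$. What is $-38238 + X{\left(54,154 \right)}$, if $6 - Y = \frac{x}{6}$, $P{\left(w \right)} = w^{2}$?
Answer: $- \frac{343742}{9} \approx -38194.0$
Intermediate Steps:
$x = 2$ ($x = -5 + 7 = 2$)
$Y = \frac{17}{3}$ ($Y = 6 - \frac{2}{6} = 6 - 2 \cdot \frac{1}{6} = 6 - \frac{1}{3} = \frac{17}{3} \approx 5.6667$)
$X{\left(y,t \right)} = \frac{400}{9}$ ($X{\left(y,t \right)} = \left(\frac{17}{3} + \left(-1\right)^{2}\right)^{2} = \left(\frac{17}{3} + 1\right)^{2} = \left(\frac{20}{3}\right)^{2} = \frac{400}{9}$)
$-38238 + X{\left(54,154 \right)} = -38238 + \frac{400}{9} = - \frac{343742}{9}$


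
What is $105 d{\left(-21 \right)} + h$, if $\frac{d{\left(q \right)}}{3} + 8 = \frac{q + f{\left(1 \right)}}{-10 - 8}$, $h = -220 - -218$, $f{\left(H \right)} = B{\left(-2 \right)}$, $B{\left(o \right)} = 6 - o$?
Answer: $- \frac{4589}{2} \approx -2294.5$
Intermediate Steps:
$f{\left(H \right)} = 8$ ($f{\left(H \right)} = 6 - -2 = 6 + 2 = 8$)
$h = -2$ ($h = -220 + 218 = -2$)
$d{\left(q \right)} = - \frac{76}{3} - \frac{q}{6}$ ($d{\left(q \right)} = -24 + 3 \frac{q + 8}{-10 - 8} = -24 + 3 \frac{8 + q}{-18} = -24 + 3 \left(8 + q\right) \left(- \frac{1}{18}\right) = -24 + 3 \left(- \frac{4}{9} - \frac{q}{18}\right) = -24 - \left(\frac{4}{3} + \frac{q}{6}\right) = - \frac{76}{3} - \frac{q}{6}$)
$105 d{\left(-21 \right)} + h = 105 \left(- \frac{76}{3} - - \frac{7}{2}\right) - 2 = 105 \left(- \frac{76}{3} + \frac{7}{2}\right) - 2 = 105 \left(- \frac{131}{6}\right) - 2 = - \frac{4585}{2} - 2 = - \frac{4589}{2}$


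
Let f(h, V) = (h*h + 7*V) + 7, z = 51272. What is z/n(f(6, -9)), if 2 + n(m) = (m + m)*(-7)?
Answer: 25636/139 ≈ 184.43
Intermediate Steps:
f(h, V) = 7 + h² + 7*V (f(h, V) = (h² + 7*V) + 7 = 7 + h² + 7*V)
n(m) = -2 - 14*m (n(m) = -2 + (m + m)*(-7) = -2 + (2*m)*(-7) = -2 - 14*m)
z/n(f(6, -9)) = 51272/(-2 - 14*(7 + 6² + 7*(-9))) = 51272/(-2 - 14*(7 + 36 - 63)) = 51272/(-2 - 14*(-20)) = 51272/(-2 + 280) = 51272/278 = 51272*(1/278) = 25636/139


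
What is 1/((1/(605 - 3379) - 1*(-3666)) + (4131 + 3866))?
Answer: 2774/32353161 ≈ 8.5741e-5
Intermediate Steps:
1/((1/(605 - 3379) - 1*(-3666)) + (4131 + 3866)) = 1/((1/(-2774) + 3666) + 7997) = 1/((-1/2774 + 3666) + 7997) = 1/(10169483/2774 + 7997) = 1/(32353161/2774) = 2774/32353161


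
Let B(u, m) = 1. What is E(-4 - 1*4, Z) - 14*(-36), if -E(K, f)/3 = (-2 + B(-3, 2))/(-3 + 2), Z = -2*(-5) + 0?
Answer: 501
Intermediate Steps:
Z = 10 (Z = 10 + 0 = 10)
E(K, f) = -3 (E(K, f) = -3*(-2 + 1)/(-3 + 2) = -(-3)/(-1) = -(-3)*(-1) = -3*1 = -3)
E(-4 - 1*4, Z) - 14*(-36) = -3 - 14*(-36) = -3 + 504 = 501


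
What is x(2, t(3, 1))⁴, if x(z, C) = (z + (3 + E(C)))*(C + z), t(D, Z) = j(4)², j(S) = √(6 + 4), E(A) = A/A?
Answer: 26873856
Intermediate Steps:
E(A) = 1
j(S) = √10
t(D, Z) = 10 (t(D, Z) = (√10)² = 10)
x(z, C) = (4 + z)*(C + z) (x(z, C) = (z + (3 + 1))*(C + z) = (z + 4)*(C + z) = (4 + z)*(C + z))
x(2, t(3, 1))⁴ = (2² + 4*10 + 4*2 + 10*2)⁴ = (4 + 40 + 8 + 20)⁴ = 72⁴ = 26873856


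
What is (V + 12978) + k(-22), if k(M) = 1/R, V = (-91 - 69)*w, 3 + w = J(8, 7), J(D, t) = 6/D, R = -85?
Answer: 1133729/85 ≈ 13338.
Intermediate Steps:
w = -9/4 (w = -3 + 6/8 = -3 + 6*(⅛) = -3 + ¾ = -9/4 ≈ -2.2500)
V = 360 (V = (-91 - 69)*(-9/4) = -160*(-9/4) = 360)
k(M) = -1/85 (k(M) = 1/(-85) = -1/85)
(V + 12978) + k(-22) = (360 + 12978) - 1/85 = 13338 - 1/85 = 1133729/85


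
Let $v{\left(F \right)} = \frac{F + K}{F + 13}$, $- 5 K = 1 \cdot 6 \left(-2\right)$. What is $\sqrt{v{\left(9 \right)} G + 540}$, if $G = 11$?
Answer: $\frac{\sqrt{54570}}{10} \approx 23.36$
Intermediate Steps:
$K = \frac{12}{5}$ ($K = - \frac{1 \cdot 6 \left(-2\right)}{5} = - \frac{6 \left(-2\right)}{5} = \left(- \frac{1}{5}\right) \left(-12\right) = \frac{12}{5} \approx 2.4$)
$v{\left(F \right)} = \frac{\frac{12}{5} + F}{13 + F}$ ($v{\left(F \right)} = \frac{F + \frac{12}{5}}{F + 13} = \frac{\frac{12}{5} + F}{13 + F}$)
$\sqrt{v{\left(9 \right)} G + 540} = \sqrt{\frac{\frac{12}{5} + 9}{13 + 9} \cdot 11 + 540} = \sqrt{\frac{1}{22} \cdot \frac{57}{5} \cdot 11 + 540} = \sqrt{\frac{57}{110} \cdot 11 + 540} = \sqrt{\frac{57}{10} + 540} = \sqrt{\frac{5457}{10}} = \frac{\sqrt{54570}}{10}$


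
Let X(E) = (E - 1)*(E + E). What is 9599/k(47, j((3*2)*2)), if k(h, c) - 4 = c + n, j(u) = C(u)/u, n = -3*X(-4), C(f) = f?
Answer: -9599/115 ≈ -83.470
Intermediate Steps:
X(E) = 2*E*(-1 + E) (X(E) = (-1 + E)*(2*E) = 2*E*(-1 + E))
n = -120 (n = -6*(-4)*(-1 - 4) = -6*(-4)*(-5) = -3*40 = -120)
j(u) = 1 (j(u) = u/u = 1)
k(h, c) = -116 + c (k(h, c) = 4 + (c - 120) = 4 + (-120 + c) = -116 + c)
9599/k(47, j((3*2)*2)) = 9599/(-116 + 1) = 9599/(-115) = 9599*(-1/115) = -9599/115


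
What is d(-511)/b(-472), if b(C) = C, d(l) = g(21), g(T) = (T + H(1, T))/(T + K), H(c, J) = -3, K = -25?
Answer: 9/944 ≈ 0.0095339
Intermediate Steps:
g(T) = (-3 + T)/(-25 + T) (g(T) = (T - 3)/(T - 25) = (-3 + T)/(-25 + T))
d(l) = -9/2 (d(l) = (-3 + 21)/(-25 + 21) = 18/(-4) = -1/4*18 = -9/2)
d(-511)/b(-472) = -9/2/(-472) = -9/2*(-1/472) = 9/944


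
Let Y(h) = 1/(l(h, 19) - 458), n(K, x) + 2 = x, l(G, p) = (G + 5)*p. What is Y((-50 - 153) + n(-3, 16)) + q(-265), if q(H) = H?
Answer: -1047811/3954 ≈ -265.00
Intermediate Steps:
l(G, p) = p*(5 + G) (l(G, p) = (5 + G)*p = p*(5 + G))
n(K, x) = -2 + x
Y(h) = 1/(-363 + 19*h) (Y(h) = 1/(19*(5 + h) - 458) = 1/((95 + 19*h) - 458) = 1/(-363 + 19*h))
Y((-50 - 153) + n(-3, 16)) + q(-265) = 1/(-363 + 19*((-50 - 153) + (-2 + 16))) - 265 = 1/(-363 + 19*(-203 + 14)) - 265 = 1/(-363 + 19*(-189)) - 265 = 1/(-363 - 3591) - 265 = 1/(-3954) - 265 = -1/3954 - 265 = -1047811/3954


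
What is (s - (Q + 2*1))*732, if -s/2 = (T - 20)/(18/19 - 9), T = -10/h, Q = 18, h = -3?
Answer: -2703520/153 ≈ -17670.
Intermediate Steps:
T = 10/3 (T = -10/(-3) = -10*(-⅓) = 10/3 ≈ 3.3333)
s = -1900/459 (s = -2*(10/3 - 20)/(18/19 - 9) = -(-100)/(3*(18*(1/19) - 9)) = -(-100)/(3*(18/19 - 9)) = -(-100)/(3*(-153/19)) = -(-100)*(-19)/(3*153) = -2*950/459 = -1900/459 ≈ -4.1394)
(s - (Q + 2*1))*732 = (-1900/459 - (18 + 2*1))*732 = (-1900/459 - (18 + 2))*732 = (-1900/459 - 1*20)*732 = (-1900/459 - 20)*732 = -11080/459*732 = -2703520/153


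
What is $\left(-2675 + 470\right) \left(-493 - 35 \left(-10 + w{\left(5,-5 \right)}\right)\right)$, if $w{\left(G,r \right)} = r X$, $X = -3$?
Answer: $1472940$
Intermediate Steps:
$w{\left(G,r \right)} = - 3 r$ ($w{\left(G,r \right)} = r \left(-3\right) = - 3 r$)
$\left(-2675 + 470\right) \left(-493 - 35 \left(-10 + w{\left(5,-5 \right)}\right)\right) = \left(-2675 + 470\right) \left(-493 - 35 \left(-10 - -15\right)\right) = - 2205 \left(-493 - 35 \left(-10 + 15\right)\right) = - 2205 \left(-493 - 175\right) = \left(-2205\right) \left(-668\right) = 1472940$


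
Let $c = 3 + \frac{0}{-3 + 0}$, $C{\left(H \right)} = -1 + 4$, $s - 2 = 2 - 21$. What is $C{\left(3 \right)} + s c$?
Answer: $-48$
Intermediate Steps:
$s = -17$ ($s = 2 + \left(2 - 21\right) = 2 - 19 = -17$)
$C{\left(H \right)} = 3$
$c = 3$ ($c = 3 + \frac{0}{-3} = 3 + 0 \left(- \frac{1}{3}\right) = 3 + 0 = 3$)
$C{\left(3 \right)} + s c = 3 - 51 = -48$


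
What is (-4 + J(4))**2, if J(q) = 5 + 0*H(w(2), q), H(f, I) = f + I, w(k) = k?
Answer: 1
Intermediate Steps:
H(f, I) = I + f
J(q) = 5 (J(q) = 5 + 0*(q + 2) = 5 + 0*(2 + q) = 5 + 0 = 5)
(-4 + J(4))**2 = (-4 + 5)**2 = 1**2 = 1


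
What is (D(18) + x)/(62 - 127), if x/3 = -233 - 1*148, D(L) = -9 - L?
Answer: 18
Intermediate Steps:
x = -1143 (x = 3*(-233 - 1*148) = 3*(-233 - 148) = 3*(-381) = -1143)
(D(18) + x)/(62 - 127) = ((-9 - 1*18) - 1143)/(62 - 127) = ((-9 - 18) - 1143)/(-65) = (-27 - 1143)*(-1/65) = -1170*(-1/65) = 18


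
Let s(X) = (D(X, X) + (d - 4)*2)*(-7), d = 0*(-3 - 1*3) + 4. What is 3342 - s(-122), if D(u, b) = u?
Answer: 2488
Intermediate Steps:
d = 4 (d = 0*(-3 - 3) + 4 = 0*(-6) + 4 = 0 + 4 = 4)
s(X) = -7*X (s(X) = (X + (4 - 4)*2)*(-7) = (X + 0*2)*(-7) = (X + 0)*(-7) = X*(-7) = -7*X)
3342 - s(-122) = 3342 - (-7)*(-122) = 3342 - 1*854 = 3342 - 854 = 2488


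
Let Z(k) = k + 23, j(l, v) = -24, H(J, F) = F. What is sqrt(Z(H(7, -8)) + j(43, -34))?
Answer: 3*I ≈ 3.0*I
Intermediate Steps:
Z(k) = 23 + k
sqrt(Z(H(7, -8)) + j(43, -34)) = sqrt((23 - 8) - 24) = sqrt(15 - 24) = sqrt(-9) = 3*I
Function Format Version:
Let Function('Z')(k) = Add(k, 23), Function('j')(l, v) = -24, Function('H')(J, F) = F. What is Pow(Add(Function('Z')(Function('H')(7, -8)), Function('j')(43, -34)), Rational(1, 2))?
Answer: Mul(3, I) ≈ Mul(3.0000, I)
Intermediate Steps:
Function('Z')(k) = Add(23, k)
Pow(Add(Function('Z')(Function('H')(7, -8)), Function('j')(43, -34)), Rational(1, 2)) = Pow(Add(Add(23, -8), -24), Rational(1, 2)) = Pow(Add(15, -24), Rational(1, 2)) = Pow(-9, Rational(1, 2)) = Mul(3, I)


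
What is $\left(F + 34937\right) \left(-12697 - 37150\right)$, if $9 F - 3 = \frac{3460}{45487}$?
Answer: $- \frac{712949368269824}{409383} \approx -1.7415 \cdot 10^{9}$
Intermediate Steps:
$F = \frac{139921}{409383}$ ($F = \frac{1}{3} + \frac{3460 \cdot \frac{1}{45487}}{9} = \frac{1}{3} + \frac{1}{9} \cdot \frac{3460}{45487} = \frac{1}{3} + \frac{3460}{409383} = \frac{139921}{409383} \approx 0.34178$)
$\left(F + 34937\right) \left(-12697 - 37150\right) = \left(\frac{139921}{409383} + 34937\right) \left(-12697 - 37150\right) = \frac{14302753792}{409383} \left(-49847\right) = - \frac{712949368269824}{409383}$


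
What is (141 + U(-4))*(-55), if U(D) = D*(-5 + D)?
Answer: -9735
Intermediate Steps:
(141 + U(-4))*(-55) = (141 - 4*(-5 - 4))*(-55) = (141 - 4*(-9))*(-55) = (141 + 36)*(-55) = 177*(-55) = -9735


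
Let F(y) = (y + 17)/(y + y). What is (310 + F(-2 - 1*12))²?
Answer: 75290329/784 ≈ 96034.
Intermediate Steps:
F(y) = (17 + y)/(2*y) (F(y) = (17 + y)/((2*y)) = (17 + y)*(1/(2*y)) = (17 + y)/(2*y))
(310 + F(-2 - 1*12))² = (310 + (17 + (-2 - 1*12))/(2*(-2 - 1*12)))² = (310 + (17 + (-2 - 12))/(2*(-2 - 12)))² = (310 + (½)*(17 - 14)/(-14))² = (310 + (½)*(-1/14)*3)² = (310 - 3/28)² = (8677/28)² = 75290329/784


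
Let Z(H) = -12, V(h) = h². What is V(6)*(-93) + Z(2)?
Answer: -3360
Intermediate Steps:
V(6)*(-93) + Z(2) = 6²*(-93) - 12 = 36*(-93) - 12 = -3348 - 12 = -3360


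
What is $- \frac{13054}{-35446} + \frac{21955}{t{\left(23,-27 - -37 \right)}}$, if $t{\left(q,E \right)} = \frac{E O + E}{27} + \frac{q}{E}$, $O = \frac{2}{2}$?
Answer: $\frac{105064644217}{14550583} \approx 7220.6$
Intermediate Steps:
$O = 1$ ($O = 2 \cdot \frac{1}{2} = 1$)
$t{\left(q,E \right)} = \frac{2 E}{27} + \frac{q}{E}$ ($t{\left(q,E \right)} = \frac{E 1 + E}{27} + \frac{q}{E} = \left(E + E\right) \frac{1}{27} + \frac{q}{E} = 2 E \frac{1}{27} + \frac{q}{E} = \frac{2 E}{27} + \frac{q}{E}$)
$- \frac{13054}{-35446} + \frac{21955}{t{\left(23,-27 - -37 \right)}} = - \frac{13054}{-35446} + \frac{21955}{\frac{2 \left(-27 - -37\right)}{27} + \frac{23}{-27 - -37}} = \left(-13054\right) \left(- \frac{1}{35446}\right) + \frac{21955}{\frac{2 \left(-27 + 37\right)}{27} + \frac{23}{-27 + 37}} = \frac{6527}{17723} + \frac{21955}{\frac{2}{27} \cdot 10 + \frac{23}{10}} = \frac{6527}{17723} + \frac{21955}{\frac{20}{27} + 23 \cdot \frac{1}{10}} = \frac{6527}{17723} + \frac{21955}{\frac{20}{27} + \frac{23}{10}} = \frac{6527}{17723} + \frac{21955}{\frac{821}{270}} = \frac{6527}{17723} + 21955 \cdot \frac{270}{821} = \frac{6527}{17723} + \frac{5927850}{821} = \frac{105064644217}{14550583}$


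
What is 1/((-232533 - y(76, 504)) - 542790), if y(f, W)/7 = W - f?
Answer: -1/778319 ≈ -1.2848e-6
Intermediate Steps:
y(f, W) = -7*f + 7*W (y(f, W) = 7*(W - f) = -7*f + 7*W)
1/((-232533 - y(76, 504)) - 542790) = 1/((-232533 - (-7*76 + 7*504)) - 542790) = 1/((-232533 - (-532 + 3528)) - 542790) = 1/((-232533 - 1*2996) - 542790) = 1/((-232533 - 2996) - 542790) = 1/(-235529 - 542790) = 1/(-778319) = -1/778319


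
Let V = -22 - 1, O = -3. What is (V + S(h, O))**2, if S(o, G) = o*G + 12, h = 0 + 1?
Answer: 196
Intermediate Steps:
V = -23
h = 1
S(o, G) = 12 + G*o (S(o, G) = G*o + 12 = 12 + G*o)
(V + S(h, O))**2 = (-23 + (12 - 3*1))**2 = (-23 + (12 - 3))**2 = (-23 + 9)**2 = (-14)**2 = 196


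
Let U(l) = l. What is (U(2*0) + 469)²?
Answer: 219961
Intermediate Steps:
(U(2*0) + 469)² = (2*0 + 469)² = (0 + 469)² = 469² = 219961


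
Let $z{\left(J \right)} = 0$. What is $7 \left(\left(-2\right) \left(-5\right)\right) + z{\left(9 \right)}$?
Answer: $70$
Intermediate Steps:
$7 \left(\left(-2\right) \left(-5\right)\right) + z{\left(9 \right)} = 7 \left(\left(-2\right) \left(-5\right)\right) + 0 = 7 \cdot 10 + 0 = 70 + 0 = 70$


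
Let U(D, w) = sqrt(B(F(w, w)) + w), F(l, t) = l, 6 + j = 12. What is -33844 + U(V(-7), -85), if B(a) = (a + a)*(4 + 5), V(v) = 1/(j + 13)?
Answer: -33844 + I*sqrt(1615) ≈ -33844.0 + 40.187*I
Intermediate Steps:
j = 6 (j = -6 + 12 = 6)
V(v) = 1/19 (V(v) = 1/(6 + 13) = 1/19)
B(a) = 18*a (B(a) = (2*a)*9 = 18*a)
U(D, w) = sqrt(19)*sqrt(w) (U(D, w) = sqrt(18*w + w) = sqrt(19*w) = sqrt(19)*sqrt(w))
-33844 + U(V(-7), -85) = -33844 + sqrt(19)*sqrt(-85) = -33844 + sqrt(19)*(I*sqrt(85)) = -33844 + I*sqrt(1615)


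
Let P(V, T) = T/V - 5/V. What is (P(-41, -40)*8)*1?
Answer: 360/41 ≈ 8.7805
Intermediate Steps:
P(V, T) = -5/V + T/V
(P(-41, -40)*8)*1 = (((-5 - 40)/(-41))*8)*1 = (-1/41*(-45)*8)*1 = ((45/41)*8)*1 = (360/41)*1 = 360/41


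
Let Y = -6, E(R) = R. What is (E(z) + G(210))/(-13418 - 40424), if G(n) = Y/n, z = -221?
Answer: 3868/942235 ≈ 0.0041051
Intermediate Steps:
G(n) = -6/n
(E(z) + G(210))/(-13418 - 40424) = (-221 - 6/210)/(-13418 - 40424) = (-221 - 6*1/210)/(-53842) = (-221 - 1/35)*(-1/53842) = -7736/35*(-1/53842) = 3868/942235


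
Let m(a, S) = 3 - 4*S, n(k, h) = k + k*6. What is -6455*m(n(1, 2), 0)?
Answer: -19365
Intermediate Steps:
n(k, h) = 7*k (n(k, h) = k + 6*k = 7*k)
-6455*m(n(1, 2), 0) = -6455*(3 - 4*0) = -6455*(3 + 0) = -6455*3 = -19365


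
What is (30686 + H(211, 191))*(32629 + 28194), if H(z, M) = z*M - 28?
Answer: 4315939257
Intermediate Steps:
H(z, M) = -28 + M*z (H(z, M) = M*z - 28 = -28 + M*z)
(30686 + H(211, 191))*(32629 + 28194) = (30686 + (-28 + 191*211))*(32629 + 28194) = (30686 + (-28 + 40301))*60823 = (30686 + 40273)*60823 = 70959*60823 = 4315939257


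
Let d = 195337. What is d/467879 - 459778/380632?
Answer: -70384478939/89044859764 ≈ -0.79044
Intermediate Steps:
d/467879 - 459778/380632 = 195337/467879 - 459778/380632 = 195337*(1/467879) - 459778*1/380632 = 195337/467879 - 229889/190316 = -70384478939/89044859764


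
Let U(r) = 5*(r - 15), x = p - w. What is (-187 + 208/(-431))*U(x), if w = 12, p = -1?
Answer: 11312700/431 ≈ 26248.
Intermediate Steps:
x = -13 (x = -1 - 1*12 = -1 - 12 = -13)
U(r) = -75 + 5*r (U(r) = 5*(-15 + r) = -75 + 5*r)
(-187 + 208/(-431))*U(x) = (-187 + 208/(-431))*(-75 + 5*(-13)) = (-187 + 208*(-1/431))*(-75 - 65) = (-187 - 208/431)*(-140) = -80805/431*(-140) = 11312700/431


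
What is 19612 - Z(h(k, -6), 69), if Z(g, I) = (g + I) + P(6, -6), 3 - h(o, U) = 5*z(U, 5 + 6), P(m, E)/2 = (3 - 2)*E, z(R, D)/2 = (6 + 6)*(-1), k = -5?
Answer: 19432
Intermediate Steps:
z(R, D) = -24 (z(R, D) = 2*((6 + 6)*(-1)) = 2*(12*(-1)) = 2*(-12) = -24)
P(m, E) = 2*E (P(m, E) = 2*((3 - 2)*E) = 2*(1*E) = 2*E)
h(o, U) = 123 (h(o, U) = 3 - 5*(-24) = 3 - 1*(-120) = 3 + 120 = 123)
Z(g, I) = -12 + I + g (Z(g, I) = (g + I) + 2*(-6) = (I + g) - 12 = -12 + I + g)
19612 - Z(h(k, -6), 69) = 19612 - (-12 + 69 + 123) = 19612 - 1*180 = 19612 - 180 = 19432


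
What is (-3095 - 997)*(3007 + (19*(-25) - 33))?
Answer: -10225908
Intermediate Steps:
(-3095 - 997)*(3007 + (19*(-25) - 33)) = -4092*(3007 + (-475 - 33)) = -4092*(3007 - 508) = -4092*2499 = -10225908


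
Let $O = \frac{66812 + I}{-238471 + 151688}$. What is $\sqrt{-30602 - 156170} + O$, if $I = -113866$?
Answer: $\frac{47054}{86783} + 2 i \sqrt{46693} \approx 0.5422 + 432.17 i$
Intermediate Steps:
$O = \frac{47054}{86783}$ ($O = \frac{66812 - 113866}{-238471 + 151688} = - \frac{47054}{-86783} = \left(-47054\right) \left(- \frac{1}{86783}\right) = \frac{47054}{86783} \approx 0.5422$)
$\sqrt{-30602 - 156170} + O = \sqrt{-30602 - 156170} + \frac{47054}{86783} = \sqrt{-186772} + \frac{47054}{86783} = 2 i \sqrt{46693} + \frac{47054}{86783} = \frac{47054}{86783} + 2 i \sqrt{46693}$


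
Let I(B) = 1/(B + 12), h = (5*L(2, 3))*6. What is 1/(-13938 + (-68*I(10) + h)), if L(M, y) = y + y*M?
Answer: -11/150382 ≈ -7.3147e-5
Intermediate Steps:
L(M, y) = y + M*y
h = 270 (h = (5*(3*(1 + 2)))*6 = (5*(3*3))*6 = (5*9)*6 = 45*6 = 270)
I(B) = 1/(12 + B)
1/(-13938 + (-68*I(10) + h)) = 1/(-13938 + (-68/(12 + 10) + 270)) = 1/(-13938 + (-68/22 + 270)) = 1/(-13938 + (-68*1/22 + 270)) = 1/(-13938 + (-34/11 + 270)) = 1/(-13938 + 2936/11) = 1/(-150382/11) = -11/150382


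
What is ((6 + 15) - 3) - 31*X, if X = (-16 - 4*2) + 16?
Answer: 266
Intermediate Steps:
X = -8 (X = (-16 - 8) + 16 = -24 + 16 = -8)
((6 + 15) - 3) - 31*X = ((6 + 15) - 3) - 31*(-8) = (21 - 3) + 248 = 18 + 248 = 266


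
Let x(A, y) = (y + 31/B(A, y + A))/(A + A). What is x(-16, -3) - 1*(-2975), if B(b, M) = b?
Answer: 1523279/512 ≈ 2975.2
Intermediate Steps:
x(A, y) = (y + 31/A)/(2*A) (x(A, y) = (y + 31/A)/(A + A) = (y + 31/A)/((2*A)) = (y + 31/A)*(1/(2*A)) = (y + 31/A)/(2*A))
x(-16, -3) - 1*(-2975) = (½)*(31 - 16*(-3))/(-16)² - 1*(-2975) = (½)*(1/256)*(31 + 48) + 2975 = (½)*(1/256)*79 + 2975 = 79/512 + 2975 = 1523279/512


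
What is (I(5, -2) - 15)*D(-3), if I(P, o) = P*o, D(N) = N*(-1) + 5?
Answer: -200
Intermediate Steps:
D(N) = 5 - N (D(N) = -N + 5 = 5 - N)
(I(5, -2) - 15)*D(-3) = (5*(-2) - 15)*(5 - 1*(-3)) = (-10 - 15)*(5 + 3) = -25*8 = -200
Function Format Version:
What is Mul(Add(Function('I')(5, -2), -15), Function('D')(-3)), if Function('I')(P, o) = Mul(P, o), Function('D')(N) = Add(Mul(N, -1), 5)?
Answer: -200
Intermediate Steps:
Function('D')(N) = Add(5, Mul(-1, N)) (Function('D')(N) = Add(Mul(-1, N), 5) = Add(5, Mul(-1, N)))
Mul(Add(Function('I')(5, -2), -15), Function('D')(-3)) = Mul(Add(Mul(5, -2), -15), Add(5, Mul(-1, -3))) = Mul(Add(-10, -15), Add(5, 3)) = Mul(-25, 8) = -200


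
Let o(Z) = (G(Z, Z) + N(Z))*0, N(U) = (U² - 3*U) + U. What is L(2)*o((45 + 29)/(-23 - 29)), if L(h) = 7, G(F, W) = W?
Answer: 0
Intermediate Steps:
N(U) = U² - 2*U
o(Z) = 0 (o(Z) = (Z + Z*(-2 + Z))*0 = 0)
L(2)*o((45 + 29)/(-23 - 29)) = 7*0 = 0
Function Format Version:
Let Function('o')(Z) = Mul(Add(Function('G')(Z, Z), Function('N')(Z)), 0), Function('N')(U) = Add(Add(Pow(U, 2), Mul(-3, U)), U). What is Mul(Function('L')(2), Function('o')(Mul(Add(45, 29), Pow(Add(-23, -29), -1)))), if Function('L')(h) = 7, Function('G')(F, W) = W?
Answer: 0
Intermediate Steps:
Function('N')(U) = Add(Pow(U, 2), Mul(-2, U))
Function('o')(Z) = 0 (Function('o')(Z) = Mul(Add(Z, Mul(Z, Add(-2, Z))), 0) = 0)
Mul(Function('L')(2), Function('o')(Mul(Add(45, 29), Pow(Add(-23, -29), -1)))) = Mul(7, 0) = 0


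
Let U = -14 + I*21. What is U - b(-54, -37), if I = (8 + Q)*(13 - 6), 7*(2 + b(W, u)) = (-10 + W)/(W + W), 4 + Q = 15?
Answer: 525593/189 ≈ 2780.9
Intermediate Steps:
Q = 11 (Q = -4 + 15 = 11)
b(W, u) = -2 + (-10 + W)/(14*W) (b(W, u) = -2 + ((-10 + W)/(W + W))/7 = -2 + ((-10 + W)/((2*W)))/7 = -2 + ((-10 + W)*(1/(2*W)))/7 = -2 + ((-10 + W)/(2*W))/7 = -2 + (-10 + W)/(14*W))
I = 133 (I = (8 + 11)*(13 - 6) = 19*7 = 133)
U = 2779 (U = -14 + 133*21 = -14 + 2793 = 2779)
U - b(-54, -37) = 2779 - (-10 - 27*(-54))/(14*(-54)) = 2779 - (-1)*(-10 + 1458)/(14*54) = 2779 - (-1)*1448/(14*54) = 2779 - 1*(-362/189) = 2779 + 362/189 = 525593/189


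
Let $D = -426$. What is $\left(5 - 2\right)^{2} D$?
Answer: $-3834$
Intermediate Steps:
$\left(5 - 2\right)^{2} D = \left(5 - 2\right)^{2} \left(-426\right) = 3^{2} \left(-426\right) = 9 \left(-426\right) = -3834$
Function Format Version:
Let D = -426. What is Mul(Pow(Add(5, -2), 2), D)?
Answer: -3834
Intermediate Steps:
Mul(Pow(Add(5, -2), 2), D) = Mul(Pow(Add(5, -2), 2), -426) = Mul(Pow(3, 2), -426) = Mul(9, -426) = -3834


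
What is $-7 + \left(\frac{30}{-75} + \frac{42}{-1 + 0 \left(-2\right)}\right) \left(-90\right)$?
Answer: $3809$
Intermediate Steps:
$-7 + \left(\frac{30}{-75} + \frac{42}{-1 + 0 \left(-2\right)}\right) \left(-90\right) = -7 + \left(30 \left(- \frac{1}{75}\right) + \frac{42}{-1 + 0}\right) \left(-90\right) = -7 + \left(- \frac{2}{5} + \frac{42}{-1}\right) \left(-90\right) = -7 + \left(- \frac{2}{5} + 42 \left(-1\right)\right) \left(-90\right) = -7 + \left(- \frac{2}{5} - 42\right) \left(-90\right) = -7 - -3816 = -7 + 3816 = 3809$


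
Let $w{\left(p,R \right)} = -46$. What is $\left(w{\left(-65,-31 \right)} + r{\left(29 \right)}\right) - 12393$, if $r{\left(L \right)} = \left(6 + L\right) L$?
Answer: $-11424$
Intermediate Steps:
$r{\left(L \right)} = L \left(6 + L\right)$
$\left(w{\left(-65,-31 \right)} + r{\left(29 \right)}\right) - 12393 = \left(-46 + 29 \left(6 + 29\right)\right) - 12393 = \left(-46 + 29 \cdot 35\right) - 12393 = \left(-46 + 1015\right) - 12393 = 969 - 12393 = -11424$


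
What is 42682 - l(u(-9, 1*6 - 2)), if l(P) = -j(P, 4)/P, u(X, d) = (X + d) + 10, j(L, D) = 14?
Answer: 213424/5 ≈ 42685.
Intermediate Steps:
u(X, d) = 10 + X + d
l(P) = -14/P
42682 - l(u(-9, 1*6 - 2)) = 42682 - (-14)/(10 - 9 + (1*6 - 2)) = 42682 - (-14)/(10 - 9 + (6 - 2)) = 42682 - (-14)/(10 - 9 + 4) = 42682 - (-14)/5 = 42682 - 1*(-14/5) = 42682 + 14/5 = 213424/5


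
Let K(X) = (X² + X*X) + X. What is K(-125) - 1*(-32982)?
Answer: 64107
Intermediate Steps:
K(X) = X + 2*X² (K(X) = (X² + X²) + X = 2*X² + X = X + 2*X²)
K(-125) - 1*(-32982) = -125*(1 + 2*(-125)) - 1*(-32982) = -125*(1 - 250) + 32982 = -125*(-249) + 32982 = 31125 + 32982 = 64107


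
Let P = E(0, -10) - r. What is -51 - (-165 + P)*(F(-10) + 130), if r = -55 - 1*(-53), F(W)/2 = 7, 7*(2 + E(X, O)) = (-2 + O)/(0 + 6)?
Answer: 166251/7 ≈ 23750.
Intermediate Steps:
E(X, O) = -43/21 + O/42 (E(X, O) = -2 + ((-2 + O)/(0 + 6))/7 = -2 + ((-2 + O)/6)/7 = -2 + ((-2 + O)*(⅙))/7 = -2 + (-⅓ + O/6)/7 = -2 + (-1/21 + O/42) = -43/21 + O/42)
F(W) = 14 (F(W) = 2*7 = 14)
r = -2 (r = -55 + 53 = -2)
P = -2/7 (P = (-43/21 + (1/42)*(-10)) - 1*(-2) = (-43/21 - 5/21) + 2 = -16/7 + 2 = -2/7 ≈ -0.28571)
-51 - (-165 + P)*(F(-10) + 130) = -51 - (-165 - 2/7)*(14 + 130) = -51 - (-1157)*144/7 = -51 - 1*(-166608/7) = -51 + 166608/7 = 166251/7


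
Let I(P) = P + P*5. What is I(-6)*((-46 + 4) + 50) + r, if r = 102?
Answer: -186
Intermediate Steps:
I(P) = 6*P (I(P) = P + 5*P = 6*P)
I(-6)*((-46 + 4) + 50) + r = (6*(-6))*((-46 + 4) + 50) + 102 = -36*(-42 + 50) + 102 = -36*8 + 102 = -288 + 102 = -186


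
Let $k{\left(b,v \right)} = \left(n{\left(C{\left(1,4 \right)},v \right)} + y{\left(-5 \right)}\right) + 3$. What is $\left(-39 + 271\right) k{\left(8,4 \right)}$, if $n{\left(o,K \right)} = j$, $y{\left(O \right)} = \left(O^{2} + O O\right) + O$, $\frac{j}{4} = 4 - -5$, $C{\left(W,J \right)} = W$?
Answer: $19488$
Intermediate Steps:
$j = 36$ ($j = 4 \left(4 - -5\right) = 4 \left(4 + 5\right) = 4 \cdot 9 = 36$)
$y{\left(O \right)} = O + 2 O^{2}$ ($y{\left(O \right)} = \left(O^{2} + O^{2}\right) + O = 2 O^{2} + O = O + 2 O^{2}$)
$n{\left(o,K \right)} = 36$
$k{\left(b,v \right)} = 84$ ($k{\left(b,v \right)} = \left(36 - 5 \left(1 + 2 \left(-5\right)\right)\right) + 3 = \left(36 - 5 \left(1 - 10\right)\right) + 3 = \left(36 - -45\right) + 3 = \left(36 + 45\right) + 3 = 81 + 3 = 84$)
$\left(-39 + 271\right) k{\left(8,4 \right)} = \left(-39 + 271\right) 84 = 232 \cdot 84 = 19488$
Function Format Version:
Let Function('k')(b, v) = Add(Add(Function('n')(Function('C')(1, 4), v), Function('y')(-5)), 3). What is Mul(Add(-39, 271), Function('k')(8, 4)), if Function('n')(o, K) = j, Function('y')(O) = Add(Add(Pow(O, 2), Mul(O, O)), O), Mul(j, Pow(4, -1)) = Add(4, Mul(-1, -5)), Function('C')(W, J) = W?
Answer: 19488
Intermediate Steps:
j = 36 (j = Mul(4, Add(4, Mul(-1, -5))) = Mul(4, Add(4, 5)) = Mul(4, 9) = 36)
Function('y')(O) = Add(O, Mul(2, Pow(O, 2))) (Function('y')(O) = Add(Add(Pow(O, 2), Pow(O, 2)), O) = Add(Mul(2, Pow(O, 2)), O) = Add(O, Mul(2, Pow(O, 2))))
Function('n')(o, K) = 36
Function('k')(b, v) = 84 (Function('k')(b, v) = Add(Add(36, Mul(-5, Add(1, Mul(2, -5)))), 3) = Add(Add(36, Mul(-5, Add(1, -10))), 3) = Add(Add(36, Mul(-5, -9)), 3) = Add(Add(36, 45), 3) = Add(81, 3) = 84)
Mul(Add(-39, 271), Function('k')(8, 4)) = Mul(Add(-39, 271), 84) = Mul(232, 84) = 19488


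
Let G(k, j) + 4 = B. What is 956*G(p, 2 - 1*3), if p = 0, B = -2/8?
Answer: -4063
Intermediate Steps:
B = -¼ (B = -2*⅛ = -¼ ≈ -0.25000)
G(k, j) = -17/4 (G(k, j) = -4 - ¼ = -17/4)
956*G(p, 2 - 1*3) = 956*(-17/4) = -4063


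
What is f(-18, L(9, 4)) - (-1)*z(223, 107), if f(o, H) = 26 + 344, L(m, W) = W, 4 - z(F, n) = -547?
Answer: 921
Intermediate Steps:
z(F, n) = 551 (z(F, n) = 4 - 1*(-547) = 4 + 547 = 551)
f(o, H) = 370
f(-18, L(9, 4)) - (-1)*z(223, 107) = 370 - (-1)*551 = 370 - 1*(-551) = 370 + 551 = 921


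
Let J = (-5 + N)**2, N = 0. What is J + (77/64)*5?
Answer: 1985/64 ≈ 31.016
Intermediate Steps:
J = 25 (J = (-5 + 0)**2 = (-5)**2 = 25)
J + (77/64)*5 = 25 + (77/64)*5 = 25 + 385/64 = 1985/64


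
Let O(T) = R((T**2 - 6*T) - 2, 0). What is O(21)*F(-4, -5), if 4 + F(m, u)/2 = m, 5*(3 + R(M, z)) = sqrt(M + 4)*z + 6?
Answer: 144/5 ≈ 28.800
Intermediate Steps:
R(M, z) = -9/5 + z*sqrt(4 + M)/5 (R(M, z) = -3 + (sqrt(M + 4)*z + 6)/5 = -3 + (sqrt(4 + M)*z + 6)/5 = -3 + (z*sqrt(4 + M) + 6)/5 = -3 + (6 + z*sqrt(4 + M))/5 = -3 + (6/5 + z*sqrt(4 + M)/5) = -9/5 + z*sqrt(4 + M)/5)
O(T) = -9/5 (O(T) = -9/5 + (1/5)*0*sqrt(4 + ((T**2 - 6*T) - 2)) = -9/5 + (1/5)*0*sqrt(4 + (-2 + T**2 - 6*T)) = -9/5 + (1/5)*0*sqrt(2 + T**2 - 6*T) = -9/5 + 0 = -9/5)
F(m, u) = -8 + 2*m
O(21)*F(-4, -5) = -9*(-8 + 2*(-4))/5 = -9*(-8 - 8)/5 = -9/5*(-16) = 144/5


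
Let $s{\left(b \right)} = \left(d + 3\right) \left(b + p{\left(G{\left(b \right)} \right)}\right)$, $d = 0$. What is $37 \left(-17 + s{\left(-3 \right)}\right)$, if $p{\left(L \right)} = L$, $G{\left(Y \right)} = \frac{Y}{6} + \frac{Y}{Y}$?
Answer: $- \frac{1813}{2} \approx -906.5$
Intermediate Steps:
$G{\left(Y \right)} = 1 + \frac{Y}{6}$ ($G{\left(Y \right)} = Y \frac{1}{6} + 1 = \frac{Y}{6} + 1 = 1 + \frac{Y}{6}$)
$s{\left(b \right)} = 3 + \frac{7 b}{2}$ ($s{\left(b \right)} = \left(0 + 3\right) \left(b + \left(1 + \frac{b}{6}\right)\right) = 3 \left(1 + \frac{7 b}{6}\right) = 3 + \frac{7 b}{2}$)
$37 \left(-17 + s{\left(-3 \right)}\right) = 37 \left(-17 + \left(3 + \frac{7}{2} \left(-3\right)\right)\right) = 37 \left(-17 + \left(3 - \frac{21}{2}\right)\right) = 37 \left(-17 - \frac{15}{2}\right) = 37 \left(- \frac{49}{2}\right) = - \frac{1813}{2}$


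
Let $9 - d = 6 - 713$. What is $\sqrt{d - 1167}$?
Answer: $i \sqrt{451} \approx 21.237 i$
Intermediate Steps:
$d = 716$ ($d = 9 - \left(6 - 713\right) = 9 - -707 = 9 + 707 = 716$)
$\sqrt{d - 1167} = \sqrt{716 - 1167} = \sqrt{-451} = i \sqrt{451}$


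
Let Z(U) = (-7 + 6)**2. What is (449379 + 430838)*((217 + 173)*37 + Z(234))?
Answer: 12702411527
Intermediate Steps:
Z(U) = 1 (Z(U) = (-1)**2 = 1)
(449379 + 430838)*((217 + 173)*37 + Z(234)) = (449379 + 430838)*((217 + 173)*37 + 1) = 880217*(390*37 + 1) = 880217*(14430 + 1) = 880217*14431 = 12702411527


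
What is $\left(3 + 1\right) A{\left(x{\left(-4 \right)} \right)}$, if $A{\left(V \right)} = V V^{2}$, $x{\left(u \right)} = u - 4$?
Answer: $-2048$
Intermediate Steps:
$x{\left(u \right)} = -4 + u$
$A{\left(V \right)} = V^{3}$
$\left(3 + 1\right) A{\left(x{\left(-4 \right)} \right)} = \left(3 + 1\right) \left(-4 - 4\right)^{3} = 4 \left(-8\right)^{3} = 4 \left(-512\right) = -2048$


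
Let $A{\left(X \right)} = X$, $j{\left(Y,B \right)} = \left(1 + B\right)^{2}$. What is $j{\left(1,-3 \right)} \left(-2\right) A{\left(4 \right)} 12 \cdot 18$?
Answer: $-6912$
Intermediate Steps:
$j{\left(1,-3 \right)} \left(-2\right) A{\left(4 \right)} 12 \cdot 18 = \left(1 - 3\right)^{2} \left(-2\right) 4 \cdot 12 \cdot 18 = \left(-2\right)^{2} \left(-2\right) 4 \cdot 12 \cdot 18 = 4 \left(-2\right) 4 \cdot 12 \cdot 18 = \left(-8\right) 4 \cdot 12 \cdot 18 = \left(-32\right) 12 \cdot 18 = \left(-384\right) 18 = -6912$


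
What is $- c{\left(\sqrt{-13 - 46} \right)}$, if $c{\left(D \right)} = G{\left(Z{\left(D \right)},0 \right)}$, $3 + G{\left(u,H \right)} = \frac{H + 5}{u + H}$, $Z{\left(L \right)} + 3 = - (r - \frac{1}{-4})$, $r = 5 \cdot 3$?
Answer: $\frac{239}{73} \approx 3.274$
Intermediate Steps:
$r = 15$
$Z{\left(L \right)} = - \frac{73}{4}$ ($Z{\left(L \right)} = -3 - \left(15 - \frac{1}{-4}\right) = -3 - \left(15 - - \frac{1}{4}\right) = -3 - \left(15 + \frac{1}{4}\right) = -3 - \frac{61}{4} = - \frac{73}{4}$)
$G{\left(u,H \right)} = -3 + \frac{5 + H}{H + u}$ ($G{\left(u,H \right)} = -3 + \frac{H + 5}{u + H} = -3 + \frac{5 + H}{H + u}$)
$c{\left(D \right)} = - \frac{239}{73}$ ($c{\left(D \right)} = \frac{5 - - \frac{219}{4} - 0}{0 - \frac{73}{4}} = \frac{5 + \frac{219}{4} + 0}{- \frac{73}{4}} = \left(- \frac{4}{73}\right) \frac{239}{4} = - \frac{239}{73}$)
$- c{\left(\sqrt{-13 - 46} \right)} = \left(-1\right) \left(- \frac{239}{73}\right) = \frac{239}{73}$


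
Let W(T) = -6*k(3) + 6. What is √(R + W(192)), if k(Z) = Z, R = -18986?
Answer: I*√18998 ≈ 137.83*I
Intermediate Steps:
W(T) = -12 (W(T) = -6*3 + 6 = -18 + 6 = -12)
√(R + W(192)) = √(-18986 - 12) = √(-18998) = I*√18998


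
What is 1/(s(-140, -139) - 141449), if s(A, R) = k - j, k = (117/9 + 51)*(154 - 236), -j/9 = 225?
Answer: -1/144672 ≈ -6.9122e-6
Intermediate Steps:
j = -2025 (j = -9*225 = -2025)
k = -5248 (k = (117*(⅑) + 51)*(-82) = (13 + 51)*(-82) = 64*(-82) = -5248)
s(A, R) = -3223 (s(A, R) = -5248 - 1*(-2025) = -5248 + 2025 = -3223)
1/(s(-140, -139) - 141449) = 1/(-3223 - 141449) = 1/(-144672) = -1/144672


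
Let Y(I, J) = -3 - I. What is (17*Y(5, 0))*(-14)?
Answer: 1904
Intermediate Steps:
(17*Y(5, 0))*(-14) = (17*(-3 - 1*5))*(-14) = (17*(-3 - 5))*(-14) = (17*(-8))*(-14) = -136*(-14) = 1904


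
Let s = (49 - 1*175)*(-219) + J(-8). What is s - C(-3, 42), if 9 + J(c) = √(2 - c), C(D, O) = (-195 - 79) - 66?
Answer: 27925 + √10 ≈ 27928.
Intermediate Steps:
C(D, O) = -340 (C(D, O) = -274 - 66 = -340)
J(c) = -9 + √(2 - c)
s = 27585 + √10 (s = (49 - 1*175)*(-219) + (-9 + √(2 - 1*(-8))) = (49 - 175)*(-219) + (-9 + √(2 + 8)) = -126*(-219) + (-9 + √10) = 27594 + (-9 + √10) = 27585 + √10 ≈ 27588.)
s - C(-3, 42) = (27585 + √10) - 1*(-340) = (27585 + √10) + 340 = 27925 + √10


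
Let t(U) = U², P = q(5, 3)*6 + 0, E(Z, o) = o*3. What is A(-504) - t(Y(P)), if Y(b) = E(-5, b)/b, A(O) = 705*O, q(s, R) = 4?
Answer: -355329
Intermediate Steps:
E(Z, o) = 3*o
P = 24 (P = 4*6 + 0 = 24 + 0 = 24)
Y(b) = 3 (Y(b) = (3*b)/b = 3)
A(-504) - t(Y(P)) = 705*(-504) - 1*3² = -355320 - 1*9 = -355320 - 9 = -355329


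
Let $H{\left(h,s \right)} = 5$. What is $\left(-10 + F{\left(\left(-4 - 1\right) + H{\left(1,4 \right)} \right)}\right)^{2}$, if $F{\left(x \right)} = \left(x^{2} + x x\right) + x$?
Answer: $100$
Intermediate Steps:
$F{\left(x \right)} = x + 2 x^{2}$ ($F{\left(x \right)} = \left(x^{2} + x^{2}\right) + x = 2 x^{2} + x = x + 2 x^{2}$)
$\left(-10 + F{\left(\left(-4 - 1\right) + H{\left(1,4 \right)} \right)}\right)^{2} = \left(-10 + \left(\left(-4 - 1\right) + 5\right) \left(1 + 2 \left(\left(-4 - 1\right) + 5\right)\right)\right)^{2} = \left(-10 + \left(-5 + 5\right) \left(1 + 2 \left(-5 + 5\right)\right)\right)^{2} = \left(-10 + 0 \left(1 + 2 \cdot 0\right)\right)^{2} = \left(-10 + 0 \left(1 + 0\right)\right)^{2} = \left(-10 + 0 \cdot 1\right)^{2} = \left(-10 + 0\right)^{2} = \left(-10\right)^{2} = 100$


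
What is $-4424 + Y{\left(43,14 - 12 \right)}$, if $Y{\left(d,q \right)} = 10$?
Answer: $-4414$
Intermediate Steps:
$-4424 + Y{\left(43,14 - 12 \right)} = -4424 + 10 = -4414$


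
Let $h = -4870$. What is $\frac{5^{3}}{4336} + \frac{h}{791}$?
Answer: $- \frac{21017445}{3429776} \approx -6.1279$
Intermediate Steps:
$\frac{5^{3}}{4336} + \frac{h}{791} = \frac{5^{3}}{4336} - \frac{4870}{791} = 125 \cdot \frac{1}{4336} - \frac{4870}{791} = \frac{125}{4336} - \frac{4870}{791} = - \frac{21017445}{3429776}$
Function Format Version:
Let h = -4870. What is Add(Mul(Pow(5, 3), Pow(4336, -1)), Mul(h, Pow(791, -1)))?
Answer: Rational(-21017445, 3429776) ≈ -6.1279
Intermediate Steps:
Add(Mul(Pow(5, 3), Pow(4336, -1)), Mul(h, Pow(791, -1))) = Add(Mul(Pow(5, 3), Pow(4336, -1)), Mul(-4870, Pow(791, -1))) = Add(Mul(125, Rational(1, 4336)), Mul(-4870, Rational(1, 791))) = Add(Rational(125, 4336), Rational(-4870, 791)) = Rational(-21017445, 3429776)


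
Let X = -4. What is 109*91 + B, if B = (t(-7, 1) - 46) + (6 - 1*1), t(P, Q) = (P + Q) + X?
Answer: 9868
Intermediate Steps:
t(P, Q) = -4 + P + Q (t(P, Q) = (P + Q) - 4 = -4 + P + Q)
B = -51 (B = ((-4 - 7 + 1) - 46) + (6 - 1*1) = (-10 - 46) + (6 - 1) = -56 + 5 = -51)
109*91 + B = 109*91 - 51 = 9919 - 51 = 9868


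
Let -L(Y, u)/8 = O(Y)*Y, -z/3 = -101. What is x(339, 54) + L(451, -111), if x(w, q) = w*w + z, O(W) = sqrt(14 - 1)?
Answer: 115224 - 3608*sqrt(13) ≈ 1.0222e+5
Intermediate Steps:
z = 303 (z = -3*(-101) = 303)
O(W) = sqrt(13)
L(Y, u) = -8*Y*sqrt(13) (L(Y, u) = -8*sqrt(13)*Y = -8*Y*sqrt(13))
x(w, q) = 303 + w**2 (x(w, q) = w*w + 303 = w**2 + 303 = 303 + w**2)
x(339, 54) + L(451, -111) = (303 + 339**2) - 8*451*sqrt(13) = (303 + 114921) - 3608*sqrt(13) = 115224 - 3608*sqrt(13)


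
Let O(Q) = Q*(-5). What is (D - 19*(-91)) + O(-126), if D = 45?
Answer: 2404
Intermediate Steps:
O(Q) = -5*Q
(D - 19*(-91)) + O(-126) = (45 - 19*(-91)) - 5*(-126) = (45 + 1729) + 630 = 1774 + 630 = 2404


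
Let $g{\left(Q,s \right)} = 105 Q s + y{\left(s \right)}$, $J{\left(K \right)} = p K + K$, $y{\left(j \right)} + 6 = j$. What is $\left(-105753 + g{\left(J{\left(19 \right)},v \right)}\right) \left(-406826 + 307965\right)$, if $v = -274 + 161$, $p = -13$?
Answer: $-256974142628$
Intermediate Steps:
$y{\left(j \right)} = -6 + j$
$v = -113$
$J{\left(K \right)} = - 12 K$ ($J{\left(K \right)} = - 13 K + K = - 12 K$)
$g{\left(Q,s \right)} = -6 + s + 105 Q s$ ($g{\left(Q,s \right)} = 105 Q s + \left(-6 + s\right) = -6 + s + 105 Q s$)
$\left(-105753 + g{\left(J{\left(19 \right)},v \right)}\right) \left(-406826 + 307965\right) = \left(-105753 - \left(119 - 105 \left(\left(-12\right) 19\right) \left(-113\right)\right)\right) \left(-406826 + 307965\right) = \left(-105753 - \left(119 - 2705220\right)\right) \left(-98861\right) = \left(-105753 - -2705101\right) \left(-98861\right) = \left(-105753 + 2705101\right) \left(-98861\right) = 2599348 \left(-98861\right) = -256974142628$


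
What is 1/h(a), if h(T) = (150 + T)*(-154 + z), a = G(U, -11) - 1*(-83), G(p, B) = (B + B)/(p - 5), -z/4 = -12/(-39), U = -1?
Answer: -39/1432780 ≈ -2.7220e-5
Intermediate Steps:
z = -16/13 (z = -(-48)/(-39) = -(-48)*(-1)/39 = -4*4/13 = -16/13 ≈ -1.2308)
G(p, B) = 2*B/(-5 + p) (G(p, B) = (2*B)/(-5 + p) = 2*B/(-5 + p))
a = 260/3 (a = 2*(-11)/(-5 - 1) - 1*(-83) = 2*(-11)/(-6) + 83 = 2*(-11)*(-⅙) + 83 = 11/3 + 83 = 260/3 ≈ 86.667)
h(T) = -302700/13 - 2018*T/13 (h(T) = (150 + T)*(-154 - 16/13) = (150 + T)*(-2018/13) = -302700/13 - 2018*T/13)
1/h(a) = 1/(-302700/13 - 2018/13*260/3) = 1/(-302700/13 - 40360/3) = 1/(-1432780/39) = -39/1432780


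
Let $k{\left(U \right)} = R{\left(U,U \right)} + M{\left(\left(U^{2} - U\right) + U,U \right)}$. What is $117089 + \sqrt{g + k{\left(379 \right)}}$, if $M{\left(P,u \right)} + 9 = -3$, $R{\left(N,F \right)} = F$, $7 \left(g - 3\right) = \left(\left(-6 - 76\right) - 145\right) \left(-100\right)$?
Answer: $117089 + \frac{3 \sqrt{19670}}{7} \approx 1.1715 \cdot 10^{5}$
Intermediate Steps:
$g = \frac{22721}{7}$ ($g = 3 + \frac{\left(\left(-6 - 76\right) - 145\right) \left(-100\right)}{7} = 3 + \frac{\left(-82 - 145\right) \left(-100\right)}{7} = 3 + \frac{\left(-227\right) \left(-100\right)}{7} = 3 + \frac{1}{7} \cdot 22700 = 3 + \frac{22700}{7} = \frac{22721}{7} \approx 3245.9$)
$M{\left(P,u \right)} = -12$ ($M{\left(P,u \right)} = -9 - 3 = -12$)
$k{\left(U \right)} = -12 + U$ ($k{\left(U \right)} = U - 12 = -12 + U$)
$117089 + \sqrt{g + k{\left(379 \right)}} = 117089 + \sqrt{\frac{22721}{7} + \left(-12 + 379\right)} = 117089 + \sqrt{\frac{22721}{7} + 367} = 117089 + \sqrt{\frac{25290}{7}} = 117089 + \frac{3 \sqrt{19670}}{7}$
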